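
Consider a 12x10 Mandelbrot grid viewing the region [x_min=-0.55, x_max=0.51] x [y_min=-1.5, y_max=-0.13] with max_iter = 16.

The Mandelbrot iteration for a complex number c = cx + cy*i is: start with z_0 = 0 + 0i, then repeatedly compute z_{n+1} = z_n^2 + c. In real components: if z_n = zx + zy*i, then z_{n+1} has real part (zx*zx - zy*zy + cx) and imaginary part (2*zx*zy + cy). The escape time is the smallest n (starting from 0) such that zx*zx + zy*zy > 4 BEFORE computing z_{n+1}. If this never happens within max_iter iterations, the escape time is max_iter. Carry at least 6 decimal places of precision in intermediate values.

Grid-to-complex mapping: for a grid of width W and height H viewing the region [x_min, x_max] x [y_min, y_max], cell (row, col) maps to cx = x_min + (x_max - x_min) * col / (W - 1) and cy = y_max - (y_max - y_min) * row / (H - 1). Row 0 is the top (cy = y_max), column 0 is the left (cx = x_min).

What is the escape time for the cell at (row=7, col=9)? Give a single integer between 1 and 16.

z_0 = 0 + 0i, c = 0.3173 + -1.1956i
Iter 1: z = 0.3173 + -1.1956i, |z|^2 = 1.5300
Iter 2: z = -1.0114 + -1.9542i, |z|^2 = 4.8418
Escaped at iteration 2

Answer: 2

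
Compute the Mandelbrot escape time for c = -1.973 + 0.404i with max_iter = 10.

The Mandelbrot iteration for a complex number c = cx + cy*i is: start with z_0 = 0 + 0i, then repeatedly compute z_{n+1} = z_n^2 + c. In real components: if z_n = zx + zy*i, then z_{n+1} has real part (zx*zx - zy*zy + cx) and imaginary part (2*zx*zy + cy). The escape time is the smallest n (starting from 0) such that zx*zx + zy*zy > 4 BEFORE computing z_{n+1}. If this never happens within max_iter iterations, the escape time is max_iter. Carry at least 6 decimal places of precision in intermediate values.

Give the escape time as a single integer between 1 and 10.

z_0 = 0 + 0i, c = -1.9730 + 0.4040i
Iter 1: z = -1.9730 + 0.4040i, |z|^2 = 4.0559
Escaped at iteration 1

Answer: 1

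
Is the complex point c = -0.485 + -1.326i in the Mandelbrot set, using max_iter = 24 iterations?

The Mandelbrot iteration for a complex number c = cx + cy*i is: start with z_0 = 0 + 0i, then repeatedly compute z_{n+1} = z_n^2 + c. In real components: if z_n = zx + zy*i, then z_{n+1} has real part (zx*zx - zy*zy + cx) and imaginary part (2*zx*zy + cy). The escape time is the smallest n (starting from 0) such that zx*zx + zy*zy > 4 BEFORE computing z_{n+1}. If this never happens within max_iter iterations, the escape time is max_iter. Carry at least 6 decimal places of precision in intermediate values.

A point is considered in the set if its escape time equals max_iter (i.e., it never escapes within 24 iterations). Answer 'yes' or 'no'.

z_0 = 0 + 0i, c = -0.4850 + -1.3260i
Iter 1: z = -0.4850 + -1.3260i, |z|^2 = 1.9935
Iter 2: z = -2.0081 + -0.0398i, |z|^2 = 4.0339
Escaped at iteration 2

Answer: no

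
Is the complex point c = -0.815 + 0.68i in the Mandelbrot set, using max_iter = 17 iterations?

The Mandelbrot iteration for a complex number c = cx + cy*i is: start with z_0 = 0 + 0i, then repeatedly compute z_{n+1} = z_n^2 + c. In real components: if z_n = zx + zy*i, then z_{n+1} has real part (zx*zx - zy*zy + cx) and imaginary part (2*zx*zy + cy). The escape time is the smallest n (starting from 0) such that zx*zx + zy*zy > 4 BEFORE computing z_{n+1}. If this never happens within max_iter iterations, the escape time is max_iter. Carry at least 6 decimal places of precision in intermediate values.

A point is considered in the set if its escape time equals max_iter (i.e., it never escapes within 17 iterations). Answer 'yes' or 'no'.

z_0 = 0 + 0i, c = -0.8150 + 0.6800i
Iter 1: z = -0.8150 + 0.6800i, |z|^2 = 1.1266
Iter 2: z = -0.6132 + -0.4284i, |z|^2 = 0.5595
Iter 3: z = -0.6225 + 1.2054i, |z|^2 = 1.8405
Iter 4: z = -1.8804 + -0.8208i, |z|^2 = 4.2094
Escaped at iteration 4

Answer: no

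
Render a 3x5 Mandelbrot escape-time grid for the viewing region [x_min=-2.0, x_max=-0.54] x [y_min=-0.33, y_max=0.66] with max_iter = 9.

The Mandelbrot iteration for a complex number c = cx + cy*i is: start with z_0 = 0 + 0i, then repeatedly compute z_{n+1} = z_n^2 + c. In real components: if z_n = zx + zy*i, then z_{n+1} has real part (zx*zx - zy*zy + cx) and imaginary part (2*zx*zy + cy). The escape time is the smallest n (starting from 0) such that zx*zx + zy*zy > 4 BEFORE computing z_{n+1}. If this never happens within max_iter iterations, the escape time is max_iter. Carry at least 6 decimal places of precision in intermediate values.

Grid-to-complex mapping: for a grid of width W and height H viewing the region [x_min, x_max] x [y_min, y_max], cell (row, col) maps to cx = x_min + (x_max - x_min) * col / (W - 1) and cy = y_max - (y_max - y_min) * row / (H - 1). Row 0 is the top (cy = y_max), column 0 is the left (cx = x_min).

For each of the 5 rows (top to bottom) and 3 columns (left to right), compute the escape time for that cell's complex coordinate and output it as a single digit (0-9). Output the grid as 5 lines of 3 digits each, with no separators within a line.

(row=0, col=0): c = -2.0000 + 0.6600i → escape time 1
(row=0, col=1): c = -1.2700 + 0.6600i → escape time 3
(row=0, col=2): c = -0.5400 + 0.6600i → escape time 9
(row=1, col=0): c = -2.0000 + 0.4125i → escape time 1
(row=1, col=1): c = -1.2700 + 0.4125i → escape time 9
(row=1, col=2): c = -0.5400 + 0.4125i → escape time 9
(row=2, col=0): c = -2.0000 + 0.1650i → escape time 1
(row=2, col=1): c = -1.2700 + 0.1650i → escape time 9
(row=2, col=2): c = -0.5400 + 0.1650i → escape time 9
(row=3, col=0): c = -2.0000 + -0.0825i → escape time 1
(row=3, col=1): c = -1.2700 + -0.0825i → escape time 9
(row=3, col=2): c = -0.5400 + -0.0825i → escape time 9
(row=4, col=0): c = -2.0000 + -0.3300i → escape time 1
(row=4, col=1): c = -1.2700 + -0.3300i → escape time 9
(row=4, col=2): c = -0.5400 + -0.3300i → escape time 9

Answer: 139
199
199
199
199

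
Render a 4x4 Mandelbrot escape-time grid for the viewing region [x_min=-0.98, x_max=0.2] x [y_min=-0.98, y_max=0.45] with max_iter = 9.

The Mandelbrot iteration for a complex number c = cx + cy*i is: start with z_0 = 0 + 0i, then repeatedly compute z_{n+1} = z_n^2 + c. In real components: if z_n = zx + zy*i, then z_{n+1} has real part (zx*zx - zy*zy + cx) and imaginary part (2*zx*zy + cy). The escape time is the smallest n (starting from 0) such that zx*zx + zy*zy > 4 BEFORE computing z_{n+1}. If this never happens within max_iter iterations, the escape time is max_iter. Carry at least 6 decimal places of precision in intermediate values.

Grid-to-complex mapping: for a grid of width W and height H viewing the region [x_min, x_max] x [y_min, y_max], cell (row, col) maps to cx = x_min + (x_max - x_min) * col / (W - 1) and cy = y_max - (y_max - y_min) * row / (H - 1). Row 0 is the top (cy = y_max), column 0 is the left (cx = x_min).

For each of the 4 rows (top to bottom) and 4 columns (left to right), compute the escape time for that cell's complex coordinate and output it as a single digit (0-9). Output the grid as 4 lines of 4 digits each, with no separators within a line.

(row=0, col=0): c = -0.9800 + 0.4500i → escape time 5
(row=0, col=1): c = -0.5867 + 0.4500i → escape time 9
(row=0, col=2): c = -0.1933 + 0.4500i → escape time 9
(row=0, col=3): c = 0.2000 + 0.4500i → escape time 9
(row=1, col=0): c = -0.9800 + -0.0267i → escape time 9
(row=1, col=1): c = -0.5867 + -0.0267i → escape time 9
(row=1, col=2): c = -0.1933 + -0.0267i → escape time 9
(row=1, col=3): c = 0.2000 + -0.0267i → escape time 9
(row=2, col=0): c = -0.9800 + -0.5033i → escape time 5
(row=2, col=1): c = -0.5867 + -0.5033i → escape time 9
(row=2, col=2): c = -0.1933 + -0.5033i → escape time 9
(row=2, col=3): c = 0.2000 + -0.5033i → escape time 9
(row=3, col=0): c = -0.9800 + -0.9800i → escape time 3
(row=3, col=1): c = -0.5867 + -0.9800i → escape time 4
(row=3, col=2): c = -0.1933 + -0.9800i → escape time 8
(row=3, col=3): c = 0.2000 + -0.9800i → escape time 4

Answer: 5999
9999
5999
3484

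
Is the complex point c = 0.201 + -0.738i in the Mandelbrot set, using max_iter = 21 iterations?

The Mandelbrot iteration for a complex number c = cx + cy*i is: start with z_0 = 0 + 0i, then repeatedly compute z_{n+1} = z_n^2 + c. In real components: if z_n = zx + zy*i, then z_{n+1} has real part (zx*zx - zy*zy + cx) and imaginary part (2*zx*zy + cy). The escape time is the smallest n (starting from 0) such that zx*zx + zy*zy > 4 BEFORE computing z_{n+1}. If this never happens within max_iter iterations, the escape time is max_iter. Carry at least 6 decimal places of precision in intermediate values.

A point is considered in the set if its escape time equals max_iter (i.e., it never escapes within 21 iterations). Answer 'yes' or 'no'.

Answer: no

Derivation:
z_0 = 0 + 0i, c = 0.2010 + -0.7380i
Iter 1: z = 0.2010 + -0.7380i, |z|^2 = 0.5850
Iter 2: z = -0.3032 + -1.0347i, |z|^2 = 1.1625
Iter 3: z = -0.7776 + -0.1105i, |z|^2 = 0.6169
Iter 4: z = 0.7935 + -0.5662i, |z|^2 = 0.9501
Iter 5: z = 0.5100 + -1.6365i, |z|^2 = 2.9381
Iter 6: z = -2.2169 + -2.4072i, |z|^2 = 10.7095
Escaped at iteration 6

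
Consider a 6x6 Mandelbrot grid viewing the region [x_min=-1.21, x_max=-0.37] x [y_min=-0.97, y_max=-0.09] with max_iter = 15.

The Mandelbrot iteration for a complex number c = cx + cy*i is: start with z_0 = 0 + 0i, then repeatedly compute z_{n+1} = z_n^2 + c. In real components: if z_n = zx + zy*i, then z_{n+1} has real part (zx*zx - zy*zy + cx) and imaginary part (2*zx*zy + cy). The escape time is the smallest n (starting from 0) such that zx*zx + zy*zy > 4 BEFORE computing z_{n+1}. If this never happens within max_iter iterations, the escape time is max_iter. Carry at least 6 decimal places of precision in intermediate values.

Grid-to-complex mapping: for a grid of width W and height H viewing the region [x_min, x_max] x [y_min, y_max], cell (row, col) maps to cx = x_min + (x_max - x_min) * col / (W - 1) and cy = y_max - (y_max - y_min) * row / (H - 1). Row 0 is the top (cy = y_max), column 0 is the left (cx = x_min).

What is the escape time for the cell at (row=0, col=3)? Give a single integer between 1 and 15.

z_0 = 0 + 0i, c = -0.7060 + -0.0900i
Iter 1: z = -0.7060 + -0.0900i, |z|^2 = 0.5065
Iter 2: z = -0.2157 + 0.0371i, |z|^2 = 0.0479
Iter 3: z = -0.6609 + -0.1060i, |z|^2 = 0.4480
Iter 4: z = -0.2805 + 0.0501i, |z|^2 = 0.0812
Iter 5: z = -0.6298 + -0.1181i, |z|^2 = 0.4106
Iter 6: z = -0.3233 + 0.0588i, |z|^2 = 0.1080
Iter 7: z = -0.6050 + -0.1280i, |z|^2 = 0.3824
Iter 8: z = -0.3564 + 0.0649i, |z|^2 = 0.1312
Iter 9: z = -0.5832 + -0.1362i, |z|^2 = 0.3587
Iter 10: z = -0.3845 + 0.0689i, |z|^2 = 0.1526
Iter 11: z = -0.5629 + -0.1430i, |z|^2 = 0.3373
Iter 12: z = -0.4095 + 0.0710i, |z|^2 = 0.1728
Iter 13: z = -0.5433 + -0.1481i, |z|^2 = 0.3171
Iter 14: z = -0.4328 + 0.0710i, |z|^2 = 0.1923

Answer: 15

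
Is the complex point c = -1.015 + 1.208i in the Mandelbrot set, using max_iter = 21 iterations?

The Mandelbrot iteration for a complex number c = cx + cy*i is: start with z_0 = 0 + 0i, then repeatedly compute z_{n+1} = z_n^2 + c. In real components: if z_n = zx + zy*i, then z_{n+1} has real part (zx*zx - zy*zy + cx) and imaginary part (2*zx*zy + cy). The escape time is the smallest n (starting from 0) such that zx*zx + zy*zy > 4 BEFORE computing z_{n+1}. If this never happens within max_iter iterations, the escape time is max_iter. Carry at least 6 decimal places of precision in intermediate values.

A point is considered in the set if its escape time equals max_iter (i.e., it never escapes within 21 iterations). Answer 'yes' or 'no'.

Answer: no

Derivation:
z_0 = 0 + 0i, c = -1.0150 + 1.2080i
Iter 1: z = -1.0150 + 1.2080i, |z|^2 = 2.4895
Iter 2: z = -1.4440 + -1.2442i, |z|^2 = 3.6334
Iter 3: z = -0.4779 + 4.8015i, |z|^2 = 23.2824
Escaped at iteration 3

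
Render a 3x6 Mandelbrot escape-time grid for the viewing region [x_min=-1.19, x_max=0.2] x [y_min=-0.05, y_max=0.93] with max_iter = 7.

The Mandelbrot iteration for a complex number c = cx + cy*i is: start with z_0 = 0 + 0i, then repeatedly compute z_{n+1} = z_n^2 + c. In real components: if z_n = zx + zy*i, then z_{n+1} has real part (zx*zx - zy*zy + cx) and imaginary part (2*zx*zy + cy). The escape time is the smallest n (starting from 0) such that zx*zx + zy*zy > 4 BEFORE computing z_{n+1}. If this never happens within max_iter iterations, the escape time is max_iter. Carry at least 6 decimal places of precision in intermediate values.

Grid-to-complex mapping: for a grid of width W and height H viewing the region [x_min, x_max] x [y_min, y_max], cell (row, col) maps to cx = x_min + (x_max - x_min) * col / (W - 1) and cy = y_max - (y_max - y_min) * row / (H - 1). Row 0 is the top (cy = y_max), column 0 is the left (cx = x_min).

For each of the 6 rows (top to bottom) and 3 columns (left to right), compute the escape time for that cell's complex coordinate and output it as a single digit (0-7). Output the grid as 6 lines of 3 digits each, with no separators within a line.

Answer: 344
366
477
777
777
777

Derivation:
(row=0, col=0): c = -1.1900 + 0.9300i → escape time 3
(row=0, col=1): c = -0.4950 + 0.9300i → escape time 4
(row=0, col=2): c = 0.2000 + 0.9300i → escape time 4
(row=1, col=0): c = -1.1900 + 0.7340i → escape time 3
(row=1, col=1): c = -0.4950 + 0.7340i → escape time 6
(row=1, col=2): c = 0.2000 + 0.7340i → escape time 6
(row=2, col=0): c = -1.1900 + 0.5380i → escape time 4
(row=2, col=1): c = -0.4950 + 0.5380i → escape time 7
(row=2, col=2): c = 0.2000 + 0.5380i → escape time 7
(row=3, col=0): c = -1.1900 + 0.3420i → escape time 7
(row=3, col=1): c = -0.4950 + 0.3420i → escape time 7
(row=3, col=2): c = 0.2000 + 0.3420i → escape time 7
(row=4, col=0): c = -1.1900 + 0.1460i → escape time 7
(row=4, col=1): c = -0.4950 + 0.1460i → escape time 7
(row=4, col=2): c = 0.2000 + 0.1460i → escape time 7
(row=5, col=0): c = -1.1900 + -0.0500i → escape time 7
(row=5, col=1): c = -0.4950 + -0.0500i → escape time 7
(row=5, col=2): c = 0.2000 + -0.0500i → escape time 7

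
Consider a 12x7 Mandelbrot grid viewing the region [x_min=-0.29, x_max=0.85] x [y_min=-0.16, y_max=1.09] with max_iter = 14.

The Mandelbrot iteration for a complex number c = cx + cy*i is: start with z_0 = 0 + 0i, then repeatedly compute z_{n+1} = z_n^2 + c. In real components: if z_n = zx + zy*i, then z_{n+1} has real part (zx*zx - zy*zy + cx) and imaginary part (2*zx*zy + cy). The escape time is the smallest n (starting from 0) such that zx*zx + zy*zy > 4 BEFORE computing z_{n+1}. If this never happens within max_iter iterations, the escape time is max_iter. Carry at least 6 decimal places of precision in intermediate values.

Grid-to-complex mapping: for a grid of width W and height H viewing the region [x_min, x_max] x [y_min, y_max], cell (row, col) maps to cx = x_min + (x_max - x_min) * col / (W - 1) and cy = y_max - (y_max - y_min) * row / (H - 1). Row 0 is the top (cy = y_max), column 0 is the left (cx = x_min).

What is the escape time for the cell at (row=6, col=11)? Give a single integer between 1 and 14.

z_0 = 0 + 0i, c = 0.8500 + -0.1600i
Iter 1: z = 0.8500 + -0.1600i, |z|^2 = 0.7481
Iter 2: z = 1.5469 + -0.4320i, |z|^2 = 2.5795
Iter 3: z = 3.0563 + -1.4965i, |z|^2 = 11.5804
Escaped at iteration 3

Answer: 3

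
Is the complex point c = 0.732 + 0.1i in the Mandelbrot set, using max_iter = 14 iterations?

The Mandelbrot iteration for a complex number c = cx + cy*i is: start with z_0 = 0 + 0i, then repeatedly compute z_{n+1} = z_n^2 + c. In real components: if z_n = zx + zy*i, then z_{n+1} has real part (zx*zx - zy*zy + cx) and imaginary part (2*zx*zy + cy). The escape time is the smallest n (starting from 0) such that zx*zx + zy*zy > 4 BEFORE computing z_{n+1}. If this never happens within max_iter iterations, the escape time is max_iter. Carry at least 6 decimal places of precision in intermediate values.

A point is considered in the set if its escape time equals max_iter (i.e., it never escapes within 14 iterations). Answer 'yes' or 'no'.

Answer: no

Derivation:
z_0 = 0 + 0i, c = 0.7320 + 0.1000i
Iter 1: z = 0.7320 + 0.1000i, |z|^2 = 0.5458
Iter 2: z = 1.2578 + 0.2464i, |z|^2 = 1.6428
Iter 3: z = 2.2534 + 0.7199i, |z|^2 = 5.5960
Escaped at iteration 3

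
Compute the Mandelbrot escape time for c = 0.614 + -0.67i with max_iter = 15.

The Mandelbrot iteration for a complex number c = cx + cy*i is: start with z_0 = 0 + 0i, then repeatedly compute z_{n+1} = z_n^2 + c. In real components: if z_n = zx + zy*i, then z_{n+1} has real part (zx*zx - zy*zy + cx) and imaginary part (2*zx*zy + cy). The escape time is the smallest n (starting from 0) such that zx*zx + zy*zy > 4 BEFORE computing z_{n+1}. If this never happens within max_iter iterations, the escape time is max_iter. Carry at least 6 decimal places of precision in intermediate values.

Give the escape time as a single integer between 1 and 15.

Answer: 3

Derivation:
z_0 = 0 + 0i, c = 0.6140 + -0.6700i
Iter 1: z = 0.6140 + -0.6700i, |z|^2 = 0.8259
Iter 2: z = 0.5421 + -1.4928i, |z|^2 = 2.5222
Iter 3: z = -1.3205 + -2.2884i, |z|^2 = 6.9806
Escaped at iteration 3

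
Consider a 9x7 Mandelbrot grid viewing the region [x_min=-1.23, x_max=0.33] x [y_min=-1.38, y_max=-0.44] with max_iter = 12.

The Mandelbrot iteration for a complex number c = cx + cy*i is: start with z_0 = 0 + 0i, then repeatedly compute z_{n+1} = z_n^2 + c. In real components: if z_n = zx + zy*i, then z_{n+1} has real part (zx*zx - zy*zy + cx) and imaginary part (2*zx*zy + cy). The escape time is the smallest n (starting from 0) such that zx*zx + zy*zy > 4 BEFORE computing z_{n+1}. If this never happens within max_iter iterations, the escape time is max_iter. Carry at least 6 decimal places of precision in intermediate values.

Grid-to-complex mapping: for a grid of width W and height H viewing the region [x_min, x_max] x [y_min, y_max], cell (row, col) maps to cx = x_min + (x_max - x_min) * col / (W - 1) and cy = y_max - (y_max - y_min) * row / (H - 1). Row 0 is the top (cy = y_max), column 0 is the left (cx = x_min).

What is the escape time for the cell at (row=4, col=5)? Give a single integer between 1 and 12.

z_0 = 0 + 0i, c = -0.2550 + -1.0667i
Iter 1: z = -0.2550 + -1.0667i, |z|^2 = 1.2028
Iter 2: z = -1.3278 + -0.5227i, |z|^2 = 2.0361
Iter 3: z = 1.2347 + 0.3213i, |z|^2 = 1.6278
Iter 4: z = 1.1664 + -0.2733i, |z|^2 = 1.4351
Iter 5: z = 1.0308 + -1.7041i, |z|^2 = 3.9666
Iter 6: z = -2.0966 + -4.5798i, |z|^2 = 25.3707
Escaped at iteration 6

Answer: 6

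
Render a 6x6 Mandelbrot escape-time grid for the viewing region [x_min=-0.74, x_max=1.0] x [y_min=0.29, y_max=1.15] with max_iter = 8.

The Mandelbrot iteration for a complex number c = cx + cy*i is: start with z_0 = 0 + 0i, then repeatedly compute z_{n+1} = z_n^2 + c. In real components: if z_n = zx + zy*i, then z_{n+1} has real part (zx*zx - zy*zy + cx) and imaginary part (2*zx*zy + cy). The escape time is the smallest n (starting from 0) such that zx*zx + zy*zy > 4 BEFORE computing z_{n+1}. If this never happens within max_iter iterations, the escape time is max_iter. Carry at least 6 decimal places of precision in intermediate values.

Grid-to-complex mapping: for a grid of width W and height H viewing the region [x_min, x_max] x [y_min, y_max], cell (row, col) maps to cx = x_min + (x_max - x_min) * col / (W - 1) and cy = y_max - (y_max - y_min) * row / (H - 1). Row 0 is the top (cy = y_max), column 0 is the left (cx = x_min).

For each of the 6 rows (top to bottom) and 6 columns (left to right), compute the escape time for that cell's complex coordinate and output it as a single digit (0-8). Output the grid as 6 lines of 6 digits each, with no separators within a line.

(row=0, col=0): c = -0.7400 + 1.1500i → escape time 3
(row=0, col=1): c = -0.3920 + 1.1500i → escape time 3
(row=0, col=2): c = -0.0440 + 1.1500i → escape time 4
(row=0, col=3): c = 0.3040 + 1.1500i → escape time 2
(row=0, col=4): c = 0.6520 + 1.1500i → escape time 2
(row=0, col=5): c = 1.0000 + 1.1500i → escape time 2
(row=1, col=0): c = -0.7400 + 0.9780i → escape time 3
(row=1, col=1): c = -0.3920 + 0.9780i → escape time 5
(row=1, col=2): c = -0.0440 + 0.9780i → escape time 8
(row=1, col=3): c = 0.3040 + 0.9780i → escape time 3
(row=1, col=4): c = 0.6520 + 0.9780i → escape time 2
(row=1, col=5): c = 1.0000 + 0.9780i → escape time 2
(row=2, col=0): c = -0.7400 + 0.8060i → escape time 4
(row=2, col=1): c = -0.3920 + 0.8060i → escape time 6
(row=2, col=2): c = -0.0440 + 0.8060i → escape time 8
(row=2, col=3): c = 0.3040 + 0.8060i → escape time 4
(row=2, col=4): c = 0.6520 + 0.8060i → escape time 3
(row=2, col=5): c = 1.0000 + 0.8060i → escape time 2
(row=3, col=0): c = -0.7400 + 0.6340i → escape time 5
(row=3, col=1): c = -0.3920 + 0.6340i → escape time 8
(row=3, col=2): c = -0.0440 + 0.6340i → escape time 8
(row=3, col=3): c = 0.3040 + 0.6340i → escape time 8
(row=3, col=4): c = 0.6520 + 0.6340i → escape time 3
(row=3, col=5): c = 1.0000 + 0.6340i → escape time 2
(row=4, col=0): c = -0.7400 + 0.4620i → escape time 7
(row=4, col=1): c = -0.3920 + 0.4620i → escape time 8
(row=4, col=2): c = -0.0440 + 0.4620i → escape time 8
(row=4, col=3): c = 0.3040 + 0.4620i → escape time 8
(row=4, col=4): c = 0.6520 + 0.4620i → escape time 3
(row=4, col=5): c = 1.0000 + 0.4620i → escape time 2
(row=5, col=0): c = -0.7400 + 0.2900i → escape time 8
(row=5, col=1): c = -0.3920 + 0.2900i → escape time 8
(row=5, col=2): c = -0.0440 + 0.2900i → escape time 8
(row=5, col=3): c = 0.3040 + 0.2900i → escape time 8
(row=5, col=4): c = 0.6520 + 0.2900i → escape time 3
(row=5, col=5): c = 1.0000 + 0.2900i → escape time 2

Answer: 334222
358322
468432
588832
788832
888832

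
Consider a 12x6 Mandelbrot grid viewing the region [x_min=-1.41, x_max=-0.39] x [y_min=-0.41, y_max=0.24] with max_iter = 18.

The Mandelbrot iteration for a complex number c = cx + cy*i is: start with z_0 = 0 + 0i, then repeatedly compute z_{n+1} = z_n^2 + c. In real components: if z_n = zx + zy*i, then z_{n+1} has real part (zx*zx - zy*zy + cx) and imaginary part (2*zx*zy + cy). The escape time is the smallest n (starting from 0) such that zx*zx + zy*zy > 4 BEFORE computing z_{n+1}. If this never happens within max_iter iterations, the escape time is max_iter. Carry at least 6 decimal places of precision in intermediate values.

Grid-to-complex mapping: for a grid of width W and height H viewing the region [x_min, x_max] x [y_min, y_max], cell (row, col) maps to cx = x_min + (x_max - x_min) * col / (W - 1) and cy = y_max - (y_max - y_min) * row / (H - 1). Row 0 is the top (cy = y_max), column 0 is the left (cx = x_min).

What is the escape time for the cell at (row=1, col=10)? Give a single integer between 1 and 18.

z_0 = 0 + 0i, c = -0.4827 + 0.1100i
Iter 1: z = -0.4827 + 0.1100i, |z|^2 = 0.2451
Iter 2: z = -0.2618 + 0.0038i, |z|^2 = 0.0686
Iter 3: z = -0.4142 + 0.1080i, |z|^2 = 0.1832
Iter 4: z = -0.3228 + 0.0205i, |z|^2 = 0.1046
Iter 5: z = -0.3789 + 0.0967i, |z|^2 = 0.1529
Iter 6: z = -0.3485 + 0.0367i, |z|^2 = 0.1228
Iter 7: z = -0.3626 + 0.0844i, |z|^2 = 0.1386
Iter 8: z = -0.3584 + 0.0488i, |z|^2 = 0.1308
Iter 9: z = -0.3567 + 0.0750i, |z|^2 = 0.1329
Iter 10: z = -0.3611 + 0.0565i, |z|^2 = 0.1336
Iter 11: z = -0.3555 + 0.0692i, |z|^2 = 0.1312
Iter 12: z = -0.3611 + 0.0608i, |z|^2 = 0.1341
Iter 13: z = -0.3560 + 0.0661i, |z|^2 = 0.1311
Iter 14: z = -0.3604 + 0.0629i, |z|^2 = 0.1338
Iter 15: z = -0.3568 + 0.0646i, |z|^2 = 0.1315
Iter 16: z = -0.3596 + 0.0639i, |z|^2 = 0.1334
Iter 17: z = -0.3575 + 0.0641i, |z|^2 = 0.1319

Answer: 18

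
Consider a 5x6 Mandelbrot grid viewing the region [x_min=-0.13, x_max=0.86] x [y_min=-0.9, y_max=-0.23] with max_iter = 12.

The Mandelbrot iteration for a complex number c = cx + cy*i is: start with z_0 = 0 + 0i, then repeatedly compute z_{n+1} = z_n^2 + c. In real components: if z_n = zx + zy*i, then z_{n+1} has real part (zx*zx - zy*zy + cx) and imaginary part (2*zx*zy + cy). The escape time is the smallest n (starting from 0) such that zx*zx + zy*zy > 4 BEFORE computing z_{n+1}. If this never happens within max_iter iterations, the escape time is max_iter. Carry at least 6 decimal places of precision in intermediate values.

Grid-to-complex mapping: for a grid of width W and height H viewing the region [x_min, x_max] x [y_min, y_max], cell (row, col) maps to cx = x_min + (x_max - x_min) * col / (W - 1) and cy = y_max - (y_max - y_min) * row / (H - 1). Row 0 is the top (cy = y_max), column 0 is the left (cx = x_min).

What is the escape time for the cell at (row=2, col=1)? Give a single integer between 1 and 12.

z_0 = 0 + 0i, c = 0.1175 + -0.4980i
Iter 1: z = 0.1175 + -0.4980i, |z|^2 = 0.2618
Iter 2: z = -0.1167 + -0.6150i, |z|^2 = 0.3919
Iter 3: z = -0.2471 + -0.3545i, |z|^2 = 0.1867
Iter 4: z = 0.0529 + -0.3228i, |z|^2 = 0.1070
Iter 5: z = 0.0161 + -0.5322i, |z|^2 = 0.2835
Iter 6: z = -0.1655 + -0.5151i, |z|^2 = 0.2927
Iter 7: z = -0.1205 + -0.3275i, |z|^2 = 0.1218
Iter 8: z = 0.0247 + -0.4191i, |z|^2 = 0.1762
Iter 9: z = -0.0575 + -0.5187i, |z|^2 = 0.2724
Iter 10: z = -0.1483 + -0.4383i, |z|^2 = 0.2141
Iter 11: z = -0.0527 + -0.3680i, |z|^2 = 0.1382

Answer: 12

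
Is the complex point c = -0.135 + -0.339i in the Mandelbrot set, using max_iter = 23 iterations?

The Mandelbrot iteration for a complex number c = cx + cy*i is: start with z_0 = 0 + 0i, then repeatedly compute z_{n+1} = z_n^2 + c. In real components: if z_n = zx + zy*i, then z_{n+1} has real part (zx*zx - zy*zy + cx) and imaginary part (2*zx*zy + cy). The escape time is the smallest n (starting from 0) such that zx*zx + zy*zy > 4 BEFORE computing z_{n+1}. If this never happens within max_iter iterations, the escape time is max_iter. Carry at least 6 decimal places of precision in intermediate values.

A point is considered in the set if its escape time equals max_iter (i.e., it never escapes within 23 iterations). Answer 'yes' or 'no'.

z_0 = 0 + 0i, c = -0.1350 + -0.3390i
Iter 1: z = -0.1350 + -0.3390i, |z|^2 = 0.1331
Iter 2: z = -0.2317 + -0.2475i, |z|^2 = 0.1149
Iter 3: z = -0.1426 + -0.2243i, |z|^2 = 0.0706
Iter 4: z = -0.1650 + -0.2750i, |z|^2 = 0.1029
Iter 5: z = -0.1834 + -0.2482i, |z|^2 = 0.0953
Iter 6: z = -0.1630 + -0.2479i, |z|^2 = 0.0880
Iter 7: z = -0.1699 + -0.2582i, |z|^2 = 0.0955
Iter 8: z = -0.1728 + -0.2513i, |z|^2 = 0.0930
Iter 9: z = -0.1683 + -0.2522i, |z|^2 = 0.0919
Iter 10: z = -0.1703 + -0.2541i, |z|^2 = 0.0936
Iter 11: z = -0.1706 + -0.2525i, |z|^2 = 0.0928
Iter 12: z = -0.1696 + -0.2529i, |z|^2 = 0.0927
Iter 13: z = -0.1702 + -0.2532i, |z|^2 = 0.0931
Iter 14: z = -0.1702 + -0.2528i, |z|^2 = 0.0929
Iter 15: z = -0.1700 + -0.2530i, |z|^2 = 0.0929
Iter 16: z = -0.1701 + -0.2530i, |z|^2 = 0.0929
Iter 17: z = -0.1701 + -0.2529i, |z|^2 = 0.0929
Iter 18: z = -0.1700 + -0.2530i, |z|^2 = 0.0929
Iter 19: z = -0.1701 + -0.2530i, |z|^2 = 0.0929
Iter 20: z = -0.1701 + -0.2530i, |z|^2 = 0.0929
Iter 21: z = -0.1701 + -0.2530i, |z|^2 = 0.0929
Iter 22: z = -0.1701 + -0.2530i, |z|^2 = 0.0929
Did not escape in 23 iterations → in set

Answer: yes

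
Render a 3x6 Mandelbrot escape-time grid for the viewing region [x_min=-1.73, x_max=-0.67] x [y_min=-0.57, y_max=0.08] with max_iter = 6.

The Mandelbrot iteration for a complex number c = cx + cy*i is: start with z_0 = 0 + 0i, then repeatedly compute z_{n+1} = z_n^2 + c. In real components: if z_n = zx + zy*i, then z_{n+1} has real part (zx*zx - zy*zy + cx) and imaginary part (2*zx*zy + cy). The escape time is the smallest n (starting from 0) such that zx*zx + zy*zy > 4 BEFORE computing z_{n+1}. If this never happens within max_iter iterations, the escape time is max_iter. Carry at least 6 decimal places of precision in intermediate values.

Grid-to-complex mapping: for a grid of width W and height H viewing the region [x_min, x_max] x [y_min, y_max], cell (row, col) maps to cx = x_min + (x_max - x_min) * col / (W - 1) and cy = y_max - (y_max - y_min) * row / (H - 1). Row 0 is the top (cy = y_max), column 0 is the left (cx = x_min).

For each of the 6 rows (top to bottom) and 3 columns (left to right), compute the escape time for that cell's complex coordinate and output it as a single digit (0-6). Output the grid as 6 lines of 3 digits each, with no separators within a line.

Answer: 666
666
466
466
366
346

Derivation:
(row=0, col=0): c = -1.7300 + 0.0800i → escape time 6
(row=0, col=1): c = -1.2000 + 0.0800i → escape time 6
(row=0, col=2): c = -0.6700 + 0.0800i → escape time 6
(row=1, col=0): c = -1.7300 + -0.0500i → escape time 6
(row=1, col=1): c = -1.2000 + -0.0500i → escape time 6
(row=1, col=2): c = -0.6700 + -0.0500i → escape time 6
(row=2, col=0): c = -1.7300 + -0.1800i → escape time 4
(row=2, col=1): c = -1.2000 + -0.1800i → escape time 6
(row=2, col=2): c = -0.6700 + -0.1800i → escape time 6
(row=3, col=0): c = -1.7300 + -0.3100i → escape time 4
(row=3, col=1): c = -1.2000 + -0.3100i → escape time 6
(row=3, col=2): c = -0.6700 + -0.3100i → escape time 6
(row=4, col=0): c = -1.7300 + -0.4400i → escape time 3
(row=4, col=1): c = -1.2000 + -0.4400i → escape time 6
(row=4, col=2): c = -0.6700 + -0.4400i → escape time 6
(row=5, col=0): c = -1.7300 + -0.5700i → escape time 3
(row=5, col=1): c = -1.2000 + -0.5700i → escape time 4
(row=5, col=2): c = -0.6700 + -0.5700i → escape time 6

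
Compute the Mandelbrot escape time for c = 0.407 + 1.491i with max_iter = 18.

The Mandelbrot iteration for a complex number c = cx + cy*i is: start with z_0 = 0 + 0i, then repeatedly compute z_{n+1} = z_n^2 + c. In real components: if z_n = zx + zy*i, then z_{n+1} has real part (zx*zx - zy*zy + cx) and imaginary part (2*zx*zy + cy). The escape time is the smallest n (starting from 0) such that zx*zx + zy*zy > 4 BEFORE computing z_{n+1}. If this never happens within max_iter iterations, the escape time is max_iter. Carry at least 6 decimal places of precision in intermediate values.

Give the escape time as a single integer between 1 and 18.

Answer: 2

Derivation:
z_0 = 0 + 0i, c = 0.4070 + 1.4910i
Iter 1: z = 0.4070 + 1.4910i, |z|^2 = 2.3887
Iter 2: z = -1.6504 + 2.7047i, |z|^2 = 10.0392
Escaped at iteration 2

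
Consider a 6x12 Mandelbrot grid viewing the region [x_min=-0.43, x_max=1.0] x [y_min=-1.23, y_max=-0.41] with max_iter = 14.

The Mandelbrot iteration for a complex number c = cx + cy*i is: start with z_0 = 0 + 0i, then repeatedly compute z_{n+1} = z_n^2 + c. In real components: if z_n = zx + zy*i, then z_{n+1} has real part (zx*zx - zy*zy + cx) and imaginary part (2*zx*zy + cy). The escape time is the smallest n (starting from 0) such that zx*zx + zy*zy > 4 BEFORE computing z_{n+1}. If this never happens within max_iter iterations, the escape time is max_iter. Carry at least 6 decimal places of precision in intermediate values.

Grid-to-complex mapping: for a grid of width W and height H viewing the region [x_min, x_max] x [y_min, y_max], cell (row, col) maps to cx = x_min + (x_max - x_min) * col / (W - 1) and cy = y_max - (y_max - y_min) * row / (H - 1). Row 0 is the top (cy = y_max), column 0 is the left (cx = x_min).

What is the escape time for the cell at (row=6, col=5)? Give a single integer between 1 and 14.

z_0 = 0 + 0i, c = 1.0000 + -0.8573i
Iter 1: z = 1.0000 + -0.8573i, |z|^2 = 1.7349
Iter 2: z = 1.2651 + -2.5718i, |z|^2 = 8.2147
Escaped at iteration 2

Answer: 2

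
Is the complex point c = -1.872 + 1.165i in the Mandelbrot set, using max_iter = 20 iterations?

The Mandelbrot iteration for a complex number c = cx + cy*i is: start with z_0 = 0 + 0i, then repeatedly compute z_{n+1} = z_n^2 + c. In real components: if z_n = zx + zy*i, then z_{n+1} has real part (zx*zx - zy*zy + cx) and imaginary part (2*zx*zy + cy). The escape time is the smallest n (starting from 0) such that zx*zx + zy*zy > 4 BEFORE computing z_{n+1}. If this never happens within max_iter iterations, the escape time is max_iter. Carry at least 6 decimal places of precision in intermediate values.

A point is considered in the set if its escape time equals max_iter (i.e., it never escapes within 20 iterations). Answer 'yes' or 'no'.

Answer: no

Derivation:
z_0 = 0 + 0i, c = -1.8720 + 1.1650i
Iter 1: z = -1.8720 + 1.1650i, |z|^2 = 4.8616
Escaped at iteration 1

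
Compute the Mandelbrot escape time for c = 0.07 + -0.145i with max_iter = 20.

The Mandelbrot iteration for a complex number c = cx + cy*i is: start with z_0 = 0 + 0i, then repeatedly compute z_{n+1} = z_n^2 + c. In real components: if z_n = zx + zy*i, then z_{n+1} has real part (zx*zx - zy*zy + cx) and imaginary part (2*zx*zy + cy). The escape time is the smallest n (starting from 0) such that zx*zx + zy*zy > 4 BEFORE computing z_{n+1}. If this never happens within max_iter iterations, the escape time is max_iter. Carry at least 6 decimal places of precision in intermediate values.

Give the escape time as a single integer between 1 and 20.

z_0 = 0 + 0i, c = 0.0700 + -0.1450i
Iter 1: z = 0.0700 + -0.1450i, |z|^2 = 0.0259
Iter 2: z = 0.0539 + -0.1653i, |z|^2 = 0.0302
Iter 3: z = 0.0456 + -0.1628i, |z|^2 = 0.0286
Iter 4: z = 0.0456 + -0.1598i, |z|^2 = 0.0276
Iter 5: z = 0.0465 + -0.1596i, |z|^2 = 0.0276
Iter 6: z = 0.0467 + -0.1598i, |z|^2 = 0.0277
Iter 7: z = 0.0466 + -0.1599i, |z|^2 = 0.0278
Iter 8: z = 0.0466 + -0.1599i, |z|^2 = 0.0277
Iter 9: z = 0.0466 + -0.1599i, |z|^2 = 0.0277
Iter 10: z = 0.0466 + -0.1599i, |z|^2 = 0.0277
Iter 11: z = 0.0466 + -0.1599i, |z|^2 = 0.0277
Iter 12: z = 0.0466 + -0.1599i, |z|^2 = 0.0277
Iter 13: z = 0.0466 + -0.1599i, |z|^2 = 0.0277
Iter 14: z = 0.0466 + -0.1599i, |z|^2 = 0.0277
Iter 15: z = 0.0466 + -0.1599i, |z|^2 = 0.0277
Iter 16: z = 0.0466 + -0.1599i, |z|^2 = 0.0277
Iter 17: z = 0.0466 + -0.1599i, |z|^2 = 0.0277
Iter 18: z = 0.0466 + -0.1599i, |z|^2 = 0.0277
Iter 19: z = 0.0466 + -0.1599i, |z|^2 = 0.0277

Answer: 20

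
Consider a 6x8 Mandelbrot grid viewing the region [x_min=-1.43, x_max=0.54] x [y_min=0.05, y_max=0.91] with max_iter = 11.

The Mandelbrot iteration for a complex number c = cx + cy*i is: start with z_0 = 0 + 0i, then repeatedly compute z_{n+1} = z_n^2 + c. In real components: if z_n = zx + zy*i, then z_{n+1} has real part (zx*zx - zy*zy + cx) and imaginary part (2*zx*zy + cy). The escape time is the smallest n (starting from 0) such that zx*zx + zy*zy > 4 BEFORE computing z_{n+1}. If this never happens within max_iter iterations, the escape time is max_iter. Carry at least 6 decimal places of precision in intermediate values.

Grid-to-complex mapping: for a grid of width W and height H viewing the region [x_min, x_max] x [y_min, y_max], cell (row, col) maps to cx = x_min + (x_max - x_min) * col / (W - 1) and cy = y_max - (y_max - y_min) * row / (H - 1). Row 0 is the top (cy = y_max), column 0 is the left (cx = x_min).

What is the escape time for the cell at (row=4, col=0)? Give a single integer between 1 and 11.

Answer: 4

Derivation:
z_0 = 0 + 0i, c = -1.4300 + 0.4186i
Iter 1: z = -1.4300 + 0.4186i, |z|^2 = 2.2201
Iter 2: z = 0.4397 + -0.7785i, |z|^2 = 0.7995
Iter 3: z = -1.8428 + -0.2661i, |z|^2 = 3.4667
Iter 4: z = 1.8951 + 1.3992i, |z|^2 = 5.5492
Escaped at iteration 4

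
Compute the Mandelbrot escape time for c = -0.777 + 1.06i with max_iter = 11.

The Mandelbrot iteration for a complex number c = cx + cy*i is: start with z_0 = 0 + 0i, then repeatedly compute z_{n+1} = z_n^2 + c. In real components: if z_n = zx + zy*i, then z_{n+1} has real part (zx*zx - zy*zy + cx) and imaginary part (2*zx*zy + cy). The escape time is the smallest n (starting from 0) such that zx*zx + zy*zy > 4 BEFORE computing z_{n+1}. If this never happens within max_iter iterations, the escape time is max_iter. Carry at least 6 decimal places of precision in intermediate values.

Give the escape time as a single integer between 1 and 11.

z_0 = 0 + 0i, c = -0.7770 + 1.0600i
Iter 1: z = -0.7770 + 1.0600i, |z|^2 = 1.7273
Iter 2: z = -1.2969 + -0.5872i, |z|^2 = 2.0267
Iter 3: z = 0.5600 + 2.5831i, |z|^2 = 6.9863
Escaped at iteration 3

Answer: 3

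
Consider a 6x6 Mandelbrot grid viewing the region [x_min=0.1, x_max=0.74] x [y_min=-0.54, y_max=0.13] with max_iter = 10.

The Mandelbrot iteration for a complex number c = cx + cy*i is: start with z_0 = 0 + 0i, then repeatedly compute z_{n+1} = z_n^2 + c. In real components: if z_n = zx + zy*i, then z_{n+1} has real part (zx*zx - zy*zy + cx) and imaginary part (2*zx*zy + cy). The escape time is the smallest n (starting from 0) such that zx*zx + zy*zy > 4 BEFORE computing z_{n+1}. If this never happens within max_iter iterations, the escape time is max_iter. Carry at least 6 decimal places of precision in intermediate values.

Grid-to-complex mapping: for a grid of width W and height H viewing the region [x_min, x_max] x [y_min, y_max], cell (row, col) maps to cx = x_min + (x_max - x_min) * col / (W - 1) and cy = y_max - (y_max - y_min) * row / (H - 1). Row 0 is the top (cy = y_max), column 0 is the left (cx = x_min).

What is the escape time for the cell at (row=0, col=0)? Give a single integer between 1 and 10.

Answer: 10

Derivation:
z_0 = 0 + 0i, c = 0.1000 + 0.1300i
Iter 1: z = 0.1000 + 0.1300i, |z|^2 = 0.0269
Iter 2: z = 0.0931 + 0.1560i, |z|^2 = 0.0330
Iter 3: z = 0.0843 + 0.1590i, |z|^2 = 0.0324
Iter 4: z = 0.0818 + 0.1568i, |z|^2 = 0.0313
Iter 5: z = 0.0821 + 0.1557i, |z|^2 = 0.0310
Iter 6: z = 0.0825 + 0.1556i, |z|^2 = 0.0310
Iter 7: z = 0.0826 + 0.1557i, |z|^2 = 0.0311
Iter 8: z = 0.0826 + 0.1557i, |z|^2 = 0.0311
Iter 9: z = 0.0826 + 0.1557i, |z|^2 = 0.0311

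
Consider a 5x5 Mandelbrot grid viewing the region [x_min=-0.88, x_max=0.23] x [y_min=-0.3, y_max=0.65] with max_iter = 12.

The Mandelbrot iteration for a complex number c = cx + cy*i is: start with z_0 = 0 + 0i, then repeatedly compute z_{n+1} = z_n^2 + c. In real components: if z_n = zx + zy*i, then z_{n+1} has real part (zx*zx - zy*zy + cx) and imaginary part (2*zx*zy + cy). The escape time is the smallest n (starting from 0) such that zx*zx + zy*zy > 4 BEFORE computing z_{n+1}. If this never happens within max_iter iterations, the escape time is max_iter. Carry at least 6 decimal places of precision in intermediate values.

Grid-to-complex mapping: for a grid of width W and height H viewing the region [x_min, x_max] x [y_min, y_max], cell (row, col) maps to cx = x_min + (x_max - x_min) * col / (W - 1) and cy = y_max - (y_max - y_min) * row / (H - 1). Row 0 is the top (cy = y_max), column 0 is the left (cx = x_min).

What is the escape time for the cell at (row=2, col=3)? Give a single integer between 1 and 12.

z_0 = 0 + 0i, c = -0.0475 + 0.1750i
Iter 1: z = -0.0475 + 0.1750i, |z|^2 = 0.0329
Iter 2: z = -0.0759 + 0.1584i, |z|^2 = 0.0308
Iter 3: z = -0.0668 + 0.1510i, |z|^2 = 0.0273
Iter 4: z = -0.0658 + 0.1548i, |z|^2 = 0.0283
Iter 5: z = -0.0671 + 0.1546i, |z|^2 = 0.0284
Iter 6: z = -0.0669 + 0.1542i, |z|^2 = 0.0283
Iter 7: z = -0.0668 + 0.1544i, |z|^2 = 0.0283
Iter 8: z = -0.0669 + 0.1544i, |z|^2 = 0.0283
Iter 9: z = -0.0669 + 0.1544i, |z|^2 = 0.0283
Iter 10: z = -0.0669 + 0.1544i, |z|^2 = 0.0283
Iter 11: z = -0.0669 + 0.1544i, |z|^2 = 0.0283

Answer: 12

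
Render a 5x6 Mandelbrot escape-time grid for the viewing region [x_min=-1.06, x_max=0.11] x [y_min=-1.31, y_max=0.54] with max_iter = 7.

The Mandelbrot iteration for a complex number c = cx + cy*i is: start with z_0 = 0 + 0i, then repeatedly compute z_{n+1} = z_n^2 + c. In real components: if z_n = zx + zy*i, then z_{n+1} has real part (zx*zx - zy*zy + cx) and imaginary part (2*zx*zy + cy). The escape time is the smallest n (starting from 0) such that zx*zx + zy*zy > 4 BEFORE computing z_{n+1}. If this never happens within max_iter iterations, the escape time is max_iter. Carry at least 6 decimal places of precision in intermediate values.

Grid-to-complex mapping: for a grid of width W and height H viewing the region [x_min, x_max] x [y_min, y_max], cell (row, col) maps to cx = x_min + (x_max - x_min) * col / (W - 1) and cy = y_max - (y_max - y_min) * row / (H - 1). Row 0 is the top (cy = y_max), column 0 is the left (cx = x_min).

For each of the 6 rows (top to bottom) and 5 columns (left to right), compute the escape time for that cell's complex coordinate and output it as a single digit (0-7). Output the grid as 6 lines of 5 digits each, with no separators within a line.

Answer: 56777
77777
77777
56777
33475
22322

Derivation:
(row=0, col=0): c = -1.0600 + 0.5400i → escape time 5
(row=0, col=1): c = -0.7675 + 0.5400i → escape time 6
(row=0, col=2): c = -0.4750 + 0.5400i → escape time 7
(row=0, col=3): c = -0.1825 + 0.5400i → escape time 7
(row=0, col=4): c = 0.1100 + 0.5400i → escape time 7
(row=1, col=0): c = -1.0600 + 0.1700i → escape time 7
(row=1, col=1): c = -0.7675 + 0.1700i → escape time 7
(row=1, col=2): c = -0.4750 + 0.1700i → escape time 7
(row=1, col=3): c = -0.1825 + 0.1700i → escape time 7
(row=1, col=4): c = 0.1100 + 0.1700i → escape time 7
(row=2, col=0): c = -1.0600 + -0.2000i → escape time 7
(row=2, col=1): c = -0.7675 + -0.2000i → escape time 7
(row=2, col=2): c = -0.4750 + -0.2000i → escape time 7
(row=2, col=3): c = -0.1825 + -0.2000i → escape time 7
(row=2, col=4): c = 0.1100 + -0.2000i → escape time 7
(row=3, col=0): c = -1.0600 + -0.5700i → escape time 5
(row=3, col=1): c = -0.7675 + -0.5700i → escape time 6
(row=3, col=2): c = -0.4750 + -0.5700i → escape time 7
(row=3, col=3): c = -0.1825 + -0.5700i → escape time 7
(row=3, col=4): c = 0.1100 + -0.5700i → escape time 7
(row=4, col=0): c = -1.0600 + -0.9400i → escape time 3
(row=4, col=1): c = -0.7675 + -0.9400i → escape time 3
(row=4, col=2): c = -0.4750 + -0.9400i → escape time 4
(row=4, col=3): c = -0.1825 + -0.9400i → escape time 7
(row=4, col=4): c = 0.1100 + -0.9400i → escape time 5
(row=5, col=0): c = -1.0600 + -1.3100i → escape time 2
(row=5, col=1): c = -0.7675 + -1.3100i → escape time 2
(row=5, col=2): c = -0.4750 + -1.3100i → escape time 3
(row=5, col=3): c = -0.1825 + -1.3100i → escape time 2
(row=5, col=4): c = 0.1100 + -1.3100i → escape time 2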